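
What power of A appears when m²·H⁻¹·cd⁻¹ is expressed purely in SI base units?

H = Wb/A (inductance = flux per current),
    = kg·m²·s⁻²·A⁻².
So H⁻¹ = kg⁻¹·m⁻²·s²·A².
Combining: m²·H⁻¹·cd⁻¹ = m² · (kg⁻¹·m⁻²·s²·A²) · cd⁻¹ = kg⁻¹·s²·A²·cd⁻¹.
The exponent of A is 2.

2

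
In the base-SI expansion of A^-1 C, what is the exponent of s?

C = A·s = s·A (charge = current × time).
Combining: A⁻¹·C = A⁻¹ · (s·A) = s.
The exponent of s is 1.

1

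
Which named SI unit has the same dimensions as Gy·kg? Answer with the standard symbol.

J

Gy = J/kg (absorbed dose = energy per mass),
    = m²·s⁻².
Combining: Gy·kg = (m²·s⁻²) · kg = kg·m²·s⁻².
kg·m²·s⁻² is the base-SI form of the joule.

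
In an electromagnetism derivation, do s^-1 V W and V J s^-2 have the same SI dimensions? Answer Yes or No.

Left side:
  V = W/A (potential = power per current),
      = kg·m²·s⁻³·A⁻¹.
  W = J/s (power = energy per time),
      = kg·m²·s⁻³.
  Combining: s⁻¹·V·W = s⁻¹ · (kg·m²·s⁻³·A⁻¹) · (kg·m²·s⁻³) = kg²·m⁴·s⁻⁷·A⁻¹.
Right side:
  V = kg·m²·s⁻³·A⁻¹.
  J = kg·m²·s⁻².
  Combining: V·J·s⁻² = (kg·m²·s⁻³·A⁻¹) · (kg·m²·s⁻²) · s⁻² = kg²·m⁴·s⁻⁷·A⁻¹.
Both reduce to kg²·m⁴·s⁻⁷·A⁻¹.

Yes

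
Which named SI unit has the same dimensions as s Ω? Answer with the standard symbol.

Ω = V/A (resistance = voltage per current),
    = kg·m²·s⁻³·A⁻².
Combining: s·Ω = s · (kg·m²·s⁻³·A⁻²) = kg·m²·s⁻²·A⁻².
kg·m²·s⁻²·A⁻² is the base-SI form of the henry.

H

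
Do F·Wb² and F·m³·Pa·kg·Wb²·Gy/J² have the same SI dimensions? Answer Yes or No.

Left side:
  F = C/V (capacitance = charge per voltage),
      = A·s/(kg·m²·s⁻³·A⁻¹) (substituting C and V),
      = kg⁻¹·m⁻²·s⁴·A².
  Wb = V·s (flux: a volt is a weber per second),
      = kg·m²·s⁻²·A⁻¹.
  So Wb² = kg²·m⁴·s⁻⁴·A⁻².
  Combining: F·Wb² = (kg⁻¹·m⁻²·s⁴·A²) · (kg²·m⁴·s⁻⁴·A⁻²) = kg·m².
Right side:
  F = C/V (capacitance = charge per voltage),
      = A·s/(kg·m²·s⁻³·A⁻¹) (substituting C and V),
      = kg⁻¹·m⁻²·s⁴·A².
  Pa = N/m² (pressure = force per area),
      = kg·m⁻¹·s⁻².
  J = N·m (work = force × distance),
      = kg·m²·s⁻².
  So J⁻² = kg⁻²·m⁻⁴·s⁴.
  Wb = V·s (flux: a volt is a weber per second),
      = kg·m²·s⁻²·A⁻¹.
  So Wb² = kg²·m⁴·s⁻⁴·A⁻².
  Gy = J/kg (absorbed dose = energy per mass),
      = m²·s⁻².
  Combining: F·m³·Pa·J⁻²·kg·Wb²·Gy = (kg⁻¹·m⁻²·s⁴·A²) · m³ · (kg·m⁻¹·s⁻²) · (kg⁻²·m⁻⁴·s⁴) · kg · (kg²·m⁴·s⁻⁴·A⁻²) · (m²·s⁻²) = kg·m².
Both reduce to kg·m².

Yes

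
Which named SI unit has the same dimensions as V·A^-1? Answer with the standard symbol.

Ω

V = W/A (potential = power per current),
    = kg·m²·s⁻³·A⁻¹.
Combining: V·A⁻¹ = (kg·m²·s⁻³·A⁻¹) · A⁻¹ = kg·m²·s⁻³·A⁻².
kg·m²·s⁻³·A⁻² is the base-SI form of the ohm.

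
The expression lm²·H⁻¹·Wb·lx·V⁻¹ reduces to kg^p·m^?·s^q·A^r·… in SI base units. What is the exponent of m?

-4

lm = cd·sr = cd (luminous flux; sr is dimensionless).
So lm² = cd².
H = Wb/A (inductance = flux per current),
    = kg·m²·s⁻²·A⁻².
So H⁻¹ = kg⁻¹·m⁻²·s²·A².
Wb = V·s (flux: a volt is a weber per second),
    = kg·m²·s⁻²·A⁻¹.
lx = lm/m² (illuminance = luminous flux per area),
    = m⁻²·cd.
V = W/A (potential = power per current),
    = kg·m²·s⁻³·A⁻¹.
So V⁻¹ = kg⁻¹·m⁻²·s³·A.
Combining: lm²·H⁻¹·Wb·lx·V⁻¹ = cd² · (kg⁻¹·m⁻²·s²·A²) · (kg·m²·s⁻²·A⁻¹) · (m⁻²·cd) · (kg⁻¹·m⁻²·s³·A) = kg⁻¹·m⁻⁴·s³·A²·cd³.
The exponent of m is -4.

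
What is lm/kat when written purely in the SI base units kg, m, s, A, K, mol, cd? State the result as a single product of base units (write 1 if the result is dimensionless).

s·mol⁻¹·cd

lm = cd·sr = cd (luminous flux; sr is dimensionless).
kat = mol/s = s⁻¹·mol (catalytic activity).
So kat⁻¹ = s·mol⁻¹.
Combining: lm·kat⁻¹ = cd · (s·mol⁻¹) = s·mol⁻¹·cd.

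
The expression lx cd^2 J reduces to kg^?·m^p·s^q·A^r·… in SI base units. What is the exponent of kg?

lx = m⁻²·cd.
J = kg·m²·s⁻².
Combining: lx·cd²·J = (m⁻²·cd) · cd² · (kg·m²·s⁻²) = kg·s⁻²·cd³.
The exponent of kg is 1.

1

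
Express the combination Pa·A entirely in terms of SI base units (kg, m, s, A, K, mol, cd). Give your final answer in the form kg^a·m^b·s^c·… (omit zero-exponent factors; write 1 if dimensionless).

Pa = N/m² (pressure = force per area),
    = kg·m⁻¹·s⁻².
Combining: Pa·A = (kg·m⁻¹·s⁻²) · A = kg·m⁻¹·s⁻²·A.

kg·m⁻¹·s⁻²·A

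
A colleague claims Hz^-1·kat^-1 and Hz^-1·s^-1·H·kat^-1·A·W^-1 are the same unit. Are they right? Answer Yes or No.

No

Left side:
  Hz = 1/s = s⁻¹ (frequency is cycles per second).
  So Hz⁻¹ = s.
  kat = mol/s = s⁻¹·mol (catalytic activity).
  So kat⁻¹ = s·mol⁻¹.
  Combining: Hz⁻¹·kat⁻¹ = s · (s·mol⁻¹) = s²·mol⁻¹.
Right side:
  Hz = 1/s = s⁻¹ (frequency is cycles per second).
  So Hz⁻¹ = s.
  H = Wb/A (inductance = flux per current),
      = kg·m²·s⁻²·A⁻².
  kat = mol/s = s⁻¹·mol (catalytic activity).
  So kat⁻¹ = s·mol⁻¹.
  W = J/s (power = energy per time),
      = kg·m²·s⁻³.
  So W⁻¹ = kg⁻¹·m⁻²·s³.
  Combining: Hz⁻¹·s⁻¹·H·kat⁻¹·A·W⁻¹ = s · s⁻¹ · (kg·m²·s⁻²·A⁻²) · (s·mol⁻¹) · A · (kg⁻¹·m⁻²·s³) = s²·A⁻¹·mol⁻¹.
Left is s²·mol⁻¹; right is s²·A⁻¹·mol⁻¹ — different.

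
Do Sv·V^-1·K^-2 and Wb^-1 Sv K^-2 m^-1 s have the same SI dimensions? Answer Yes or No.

No

Left side:
  Sv = J/kg (equivalent dose = energy per mass),
      = m²·s⁻².
  V = W/A (potential = power per current),
      = kg·m²·s⁻³·A⁻¹.
  So V⁻¹ = kg⁻¹·m⁻²·s³·A.
  Combining: Sv·V⁻¹·K⁻² = (m²·s⁻²) · (kg⁻¹·m⁻²·s³·A) · K⁻² = kg⁻¹·s·A·K⁻².
Right side:
  Wb = V·s (flux: a volt is a weber per second),
      = kg·m²·s⁻²·A⁻¹.
  So Wb⁻¹ = kg⁻¹·m⁻²·s²·A.
  Sv = J/kg (equivalent dose = energy per mass),
      = m²·s⁻².
  Combining: Wb⁻¹·Sv·K⁻²·m⁻¹·s = (kg⁻¹·m⁻²·s²·A) · (m²·s⁻²) · K⁻² · m⁻¹ · s = kg⁻¹·m⁻¹·s·A·K⁻².
Left is kg⁻¹·s·A·K⁻²; right is kg⁻¹·m⁻¹·s·A·K⁻² — different.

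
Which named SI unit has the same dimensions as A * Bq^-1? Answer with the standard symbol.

C

Bq = s⁻¹.
So Bq⁻¹ = s.
Combining: A·Bq⁻¹ = A · s = s·A.
s·A is the base-SI form of the coulomb.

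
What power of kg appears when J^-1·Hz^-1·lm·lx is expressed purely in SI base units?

-1

J = N·m (work = force × distance),
    = kg·m²·s⁻².
So J⁻¹ = kg⁻¹·m⁻²·s².
Hz = 1/s = s⁻¹ (frequency is cycles per second).
So Hz⁻¹ = s.
lm = cd·sr = cd (luminous flux; sr is dimensionless).
lx = lm/m² (illuminance = luminous flux per area),
    = m⁻²·cd.
Combining: J⁻¹·Hz⁻¹·lm·lx = (kg⁻¹·m⁻²·s²) · s · cd · (m⁻²·cd) = kg⁻¹·m⁻⁴·s³·cd².
The exponent of kg is -1.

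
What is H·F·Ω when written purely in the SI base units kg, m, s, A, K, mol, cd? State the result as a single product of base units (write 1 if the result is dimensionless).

H = kg·m²·s⁻²·A⁻².
F = kg⁻¹·m⁻²·s⁴·A².
Ω = kg·m²·s⁻³·A⁻².
Combining: H·F·Ω = (kg·m²·s⁻²·A⁻²) · (kg⁻¹·m⁻²·s⁴·A²) · (kg·m²·s⁻³·A⁻²) = kg·m²·s⁻¹·A⁻².

kg·m²·s⁻¹·A⁻²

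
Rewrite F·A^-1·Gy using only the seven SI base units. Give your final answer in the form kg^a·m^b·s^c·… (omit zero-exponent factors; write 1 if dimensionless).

F = C/V (capacitance = charge per voltage),
    = A·s/(kg·m²·s⁻³·A⁻¹) (substituting C and V),
    = kg⁻¹·m⁻²·s⁴·A².
Gy = J/kg (absorbed dose = energy per mass),
    = m²·s⁻².
Combining: F·A⁻¹·Gy = (kg⁻¹·m⁻²·s⁴·A²) · A⁻¹ · (m²·s⁻²) = kg⁻¹·s²·A.

kg⁻¹·s²·A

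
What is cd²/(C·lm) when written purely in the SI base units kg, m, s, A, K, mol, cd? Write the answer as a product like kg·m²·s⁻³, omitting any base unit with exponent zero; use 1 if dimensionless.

s⁻¹·A⁻¹·cd

C = A·s = s·A (charge = current × time).
So C⁻¹ = s⁻¹·A⁻¹.
lm = cd·sr = cd (luminous flux; sr is dimensionless).
So lm⁻¹ = cd⁻¹.
Combining: cd²·C⁻¹·lm⁻¹ = cd² · (s⁻¹·A⁻¹) · cd⁻¹ = s⁻¹·A⁻¹·cd.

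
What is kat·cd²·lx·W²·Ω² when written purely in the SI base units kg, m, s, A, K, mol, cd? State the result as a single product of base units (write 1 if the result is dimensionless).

kg⁴·m⁶·s⁻¹³·A⁻⁴·mol·cd³

kat = mol/s = s⁻¹·mol (catalytic activity).
lx = lm/m² (illuminance = luminous flux per area),
    = m⁻²·cd.
W = J/s (power = energy per time),
    = kg·m²·s⁻³.
So W² = kg²·m⁴·s⁻⁶.
Ω = V/A (resistance = voltage per current),
    = kg·m²·s⁻³·A⁻².
So Ω² = kg²·m⁴·s⁻⁶·A⁻⁴.
Combining: kat·cd²·lx·W²·Ω² = (s⁻¹·mol) · cd² · (m⁻²·cd) · (kg²·m⁴·s⁻⁶) · (kg²·m⁴·s⁻⁶·A⁻⁴) = kg⁴·m⁶·s⁻¹³·A⁻⁴·mol·cd³.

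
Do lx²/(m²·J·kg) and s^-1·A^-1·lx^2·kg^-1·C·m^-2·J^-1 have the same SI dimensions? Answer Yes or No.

Left side:
  J = N·m (work = force × distance),
      = kg·m²·s⁻².
  So J⁻¹ = kg⁻¹·m⁻²·s².
  lx = lm/m² (illuminance = luminous flux per area),
      = m⁻²·cd.
  So lx² = m⁻⁴·cd².
  Combining: m⁻²·J⁻¹·lx²·kg⁻¹ = m⁻² · (kg⁻¹·m⁻²·s²) · (m⁻⁴·cd²) · kg⁻¹ = kg⁻²·m⁻⁸·s²·cd².
Right side:
  lx = m⁻²·cd.
  So lx² = m⁻⁴·cd².
  C = s·A.
  J = kg·m²·s⁻².
  So J⁻¹ = kg⁻¹·m⁻²·s².
  Combining: s⁻¹·A⁻¹·lx²·kg⁻¹·C·m⁻²·J⁻¹ = s⁻¹ · A⁻¹ · (m⁻⁴·cd²) · kg⁻¹ · (s·A) · m⁻² · (kg⁻¹·m⁻²·s²) = kg⁻²·m⁻⁸·s²·cd².
Both reduce to kg⁻²·m⁻⁸·s²·cd².

Yes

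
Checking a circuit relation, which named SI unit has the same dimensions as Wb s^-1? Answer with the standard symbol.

Wb = V·s (flux: a volt is a weber per second),
    = kg·m²·s⁻²·A⁻¹.
Combining: Wb·s⁻¹ = (kg·m²·s⁻²·A⁻¹) · s⁻¹ = kg·m²·s⁻³·A⁻¹.
kg·m²·s⁻³·A⁻¹ is the base-SI form of the volt.

V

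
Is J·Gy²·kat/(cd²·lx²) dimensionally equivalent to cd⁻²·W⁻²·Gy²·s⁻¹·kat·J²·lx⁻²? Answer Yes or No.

Left side:
  J = kg·m²·s⁻².
  Gy = m²·s⁻².
  So Gy² = m⁴·s⁻⁴.
  lx = m⁻²·cd.
  So lx⁻² = m⁴·cd⁻².
  kat = s⁻¹·mol.
  Combining: J·Gy²·cd⁻²·lx⁻²·kat = (kg·m²·s⁻²) · (m⁴·s⁻⁴) · cd⁻² · (m⁴·cd⁻²) · (s⁻¹·mol) = kg·m¹⁰·s⁻⁷·mol·cd⁻⁴.
Right side:
  W = kg·m²·s⁻³.
  So W⁻² = kg⁻²·m⁻⁴·s⁶.
  Gy = m²·s⁻².
  So Gy² = m⁴·s⁻⁴.
  kat = s⁻¹·mol.
  J = kg·m²·s⁻².
  So J² = kg²·m⁴·s⁻⁴.
  lx = m⁻²·cd.
  So lx⁻² = m⁴·cd⁻².
  Combining: cd⁻²·W⁻²·Gy²·s⁻¹·kat·J²·lx⁻² = cd⁻² · (kg⁻²·m⁻⁴·s⁶) · (m⁴·s⁻⁴) · s⁻¹ · (s⁻¹·mol) · (kg²·m⁴·s⁻⁴) · (m⁴·cd⁻²) = m⁸·s⁻⁴·mol·cd⁻⁴.
Left is kg·m¹⁰·s⁻⁷·mol·cd⁻⁴; right is m⁸·s⁻⁴·mol·cd⁻⁴ — different.

No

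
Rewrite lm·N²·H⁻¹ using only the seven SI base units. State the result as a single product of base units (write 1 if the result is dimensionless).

kg·s⁻²·A²·cd

lm = cd·sr = cd (luminous flux; sr is dimensionless).
N = kg·m/s² = kg·m·s⁻² (force = mass × acceleration).
So N² = kg²·m²·s⁻⁴.
H = Wb/A (inductance = flux per current),
    = kg·m²·s⁻²·A⁻².
So H⁻¹ = kg⁻¹·m⁻²·s²·A².
Combining: lm·N²·H⁻¹ = cd · (kg²·m²·s⁻⁴) · (kg⁻¹·m⁻²·s²·A²) = kg·s⁻²·A²·cd.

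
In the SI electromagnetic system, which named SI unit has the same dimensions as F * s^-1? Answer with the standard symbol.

S

F = kg⁻¹·m⁻²·s⁴·A².
Combining: F·s⁻¹ = (kg⁻¹·m⁻²·s⁴·A²) · s⁻¹ = kg⁻¹·m⁻²·s³·A².
kg⁻¹·m⁻²·s³·A² is the base-SI form of the siemens.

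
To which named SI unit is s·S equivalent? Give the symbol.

F

S = kg⁻¹·m⁻²·s³·A².
Combining: s·S = s · (kg⁻¹·m⁻²·s³·A²) = kg⁻¹·m⁻²·s⁴·A².
kg⁻¹·m⁻²·s⁴·A² is the base-SI form of the farad.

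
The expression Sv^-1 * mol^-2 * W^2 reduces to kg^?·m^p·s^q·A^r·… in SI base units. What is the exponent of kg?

Sv = J/kg (equivalent dose = energy per mass),
    = m²·s⁻².
So Sv⁻¹ = m⁻²·s².
W = J/s (power = energy per time),
    = kg·m²·s⁻³.
So W² = kg²·m⁴·s⁻⁶.
Combining: Sv⁻¹·mol⁻²·W² = (m⁻²·s²) · mol⁻² · (kg²·m⁴·s⁻⁶) = kg²·m²·s⁻⁴·mol⁻².
The exponent of kg is 2.

2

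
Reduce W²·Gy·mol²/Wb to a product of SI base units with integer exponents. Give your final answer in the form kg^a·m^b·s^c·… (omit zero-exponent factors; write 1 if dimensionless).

kg·m⁴·s⁻⁶·A·mol²

W = kg·m²·s⁻³.
So W² = kg²·m⁴·s⁻⁶.
Gy = m²·s⁻².
Wb = kg·m²·s⁻²·A⁻¹.
So Wb⁻¹ = kg⁻¹·m⁻²·s²·A.
Combining: W²·Gy·mol²·Wb⁻¹ = (kg²·m⁴·s⁻⁶) · (m²·s⁻²) · mol² · (kg⁻¹·m⁻²·s²·A) = kg·m⁴·s⁻⁶·A·mol².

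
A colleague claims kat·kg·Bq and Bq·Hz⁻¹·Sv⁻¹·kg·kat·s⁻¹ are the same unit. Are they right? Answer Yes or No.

Left side:
  kat = mol/s = s⁻¹·mol (catalytic activity).
  Bq = 1/s = s⁻¹ (activity is decays per second).
  Combining: kat·kg·Bq = (s⁻¹·mol) · kg · s⁻¹ = kg·s⁻²·mol.
Right side:
  Bq = s⁻¹.
  Hz = s⁻¹.
  So Hz⁻¹ = s.
  Sv = m²·s⁻².
  So Sv⁻¹ = m⁻²·s².
  kat = s⁻¹·mol.
  Combining: Bq·Hz⁻¹·Sv⁻¹·kg·kat·s⁻¹ = s⁻¹ · s · (m⁻²·s²) · kg · (s⁻¹·mol) · s⁻¹ = kg·m⁻²·mol.
Left is kg·s⁻²·mol; right is kg·m⁻²·mol — different.

No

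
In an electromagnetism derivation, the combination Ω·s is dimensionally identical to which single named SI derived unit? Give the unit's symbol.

Ω = kg·m²·s⁻³·A⁻².
Combining: Ω·s = (kg·m²·s⁻³·A⁻²) · s = kg·m²·s⁻²·A⁻².
kg·m²·s⁻²·A⁻² is the base-SI form of the henry.

H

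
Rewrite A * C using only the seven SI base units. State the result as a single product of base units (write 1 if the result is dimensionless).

C = s·A.
Combining: A·C = A · (s·A) = s·A².

s·A²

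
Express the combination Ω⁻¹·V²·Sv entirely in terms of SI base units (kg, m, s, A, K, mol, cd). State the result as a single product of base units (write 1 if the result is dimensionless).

Ω = V/A (resistance = voltage per current),
    = kg·m²·s⁻³·A⁻².
So Ω⁻¹ = kg⁻¹·m⁻²·s³·A².
V = W/A (potential = power per current),
    = kg·m²·s⁻³·A⁻¹.
So V² = kg²·m⁴·s⁻⁶·A⁻².
Sv = J/kg (equivalent dose = energy per mass),
    = m²·s⁻².
Combining: Ω⁻¹·V²·Sv = (kg⁻¹·m⁻²·s³·A²) · (kg²·m⁴·s⁻⁶·A⁻²) · (m²·s⁻²) = kg·m⁴·s⁻⁵.

kg·m⁴·s⁻⁵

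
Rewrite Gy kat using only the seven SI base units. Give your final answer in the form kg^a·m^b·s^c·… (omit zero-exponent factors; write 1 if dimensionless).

Gy = J/kg (absorbed dose = energy per mass),
    = m²·s⁻².
kat = mol/s = s⁻¹·mol (catalytic activity).
Combining: Gy·kat = (m²·s⁻²) · (s⁻¹·mol) = m²·s⁻³·mol.

m²·s⁻³·mol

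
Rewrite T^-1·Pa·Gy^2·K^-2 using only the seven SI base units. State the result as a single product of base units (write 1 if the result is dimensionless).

T = Wb/m² (flux density = flux per area),
    = kg·s⁻²·A⁻¹.
So T⁻¹ = kg⁻¹·s²·A.
Pa = N/m² (pressure = force per area),
    = kg·m⁻¹·s⁻².
Gy = J/kg (absorbed dose = energy per mass),
    = m²·s⁻².
So Gy² = m⁴·s⁻⁴.
Combining: T⁻¹·Pa·Gy²·K⁻² = (kg⁻¹·s²·A) · (kg·m⁻¹·s⁻²) · (m⁴·s⁻⁴) · K⁻² = m³·s⁻⁴·A·K⁻².

m³·s⁻⁴·A·K⁻²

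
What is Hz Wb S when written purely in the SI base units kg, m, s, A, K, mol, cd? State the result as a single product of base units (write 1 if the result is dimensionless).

Hz = 1/s = s⁻¹ (frequency is cycles per second).
Wb = V·s (flux: a volt is a weber per second),
    = kg·m²·s⁻²·A⁻¹.
S = 1/Ω (conductance is reciprocal resistance),
    = kg⁻¹·m⁻²·s³·A².
Combining: Hz·Wb·S = s⁻¹ · (kg·m²·s⁻²·A⁻¹) · (kg⁻¹·m⁻²·s³·A²) = A.

A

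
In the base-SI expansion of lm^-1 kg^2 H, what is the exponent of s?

-2

lm = cd·sr = cd (luminous flux; sr is dimensionless).
So lm⁻¹ = cd⁻¹.
H = Wb/A (inductance = flux per current),
    = kg·m²·s⁻²·A⁻².
Combining: lm⁻¹·kg²·H = cd⁻¹ · kg² · (kg·m²·s⁻²·A⁻²) = kg³·m²·s⁻²·A⁻²·cd⁻¹.
The exponent of s is -2.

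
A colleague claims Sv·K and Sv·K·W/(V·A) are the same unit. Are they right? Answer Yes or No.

Yes

Left side:
  Sv = J/kg (equivalent dose = energy per mass),
      = m²·s⁻².
  Combining: Sv·K = (m²·s⁻²) · K = m²·s⁻²·K.
Right side:
  Sv = m²·s⁻².
  V = kg·m²·s⁻³·A⁻¹.
  So V⁻¹ = kg⁻¹·m⁻²·s³·A.
  W = kg·m²·s⁻³.
  Combining: Sv·K·V⁻¹·A⁻¹·W = (m²·s⁻²) · K · (kg⁻¹·m⁻²·s³·A) · A⁻¹ · (kg·m²·s⁻³) = m²·s⁻²·K.
Both reduce to m²·s⁻²·K.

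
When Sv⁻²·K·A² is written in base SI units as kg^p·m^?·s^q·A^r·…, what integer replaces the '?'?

Sv = m²·s⁻².
So Sv⁻² = m⁻⁴·s⁴.
Combining: Sv⁻²·K·A² = (m⁻⁴·s⁴) · K · A² = m⁻⁴·s⁴·A²·K.
The exponent of m is -4.

-4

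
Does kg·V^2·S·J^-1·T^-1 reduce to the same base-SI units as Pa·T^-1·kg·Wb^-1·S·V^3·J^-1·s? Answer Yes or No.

Left side:
  V = W/A (potential = power per current),
      = kg·m²·s⁻³·A⁻¹.
  So V² = kg²·m⁴·s⁻⁶·A⁻².
  S = 1/Ω (conductance is reciprocal resistance),
      = kg⁻¹·m⁻²·s³·A².
  J = N·m (work = force × distance),
      = kg·m²·s⁻².
  So J⁻¹ = kg⁻¹·m⁻²·s².
  T = Wb/m² (flux density = flux per area),
      = kg·s⁻²·A⁻¹.
  So T⁻¹ = kg⁻¹·s²·A.
  Combining: kg·V²·S·J⁻¹·T⁻¹ = kg · (kg²·m⁴·s⁻⁶·A⁻²) · (kg⁻¹·m⁻²·s³·A²) · (kg⁻¹·m⁻²·s²) · (kg⁻¹·s²·A) = s·A.
Right side:
  Pa = kg·m⁻¹·s⁻².
  T = kg·s⁻²·A⁻¹.
  So T⁻¹ = kg⁻¹·s²·A.
  Wb = kg·m²·s⁻²·A⁻¹.
  So Wb⁻¹ = kg⁻¹·m⁻²·s²·A.
  S = kg⁻¹·m⁻²·s³·A².
  V = kg·m²·s⁻³·A⁻¹.
  So V³ = kg³·m⁶·s⁻⁹·A⁻³.
  J = kg·m²·s⁻².
  So J⁻¹ = kg⁻¹·m⁻²·s².
  Combining: Pa·T⁻¹·kg·Wb⁻¹·S·V³·J⁻¹·s = (kg·m⁻¹·s⁻²) · (kg⁻¹·s²·A) · kg · (kg⁻¹·m⁻²·s²·A) · (kg⁻¹·m⁻²·s³·A²) · (kg³·m⁶·s⁻⁹·A⁻³) · (kg⁻¹·m⁻²·s²) · s = kg·m⁻¹·s⁻¹·A.
Left is s·A; right is kg·m⁻¹·s⁻¹·A — different.

No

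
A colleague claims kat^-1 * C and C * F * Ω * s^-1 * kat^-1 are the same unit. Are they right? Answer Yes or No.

Yes

Left side:
  kat = mol/s = s⁻¹·mol (catalytic activity).
  So kat⁻¹ = s·mol⁻¹.
  C = A·s = s·A (charge = current × time).
  Combining: kat⁻¹·C = (s·mol⁻¹) · (s·A) = s²·A·mol⁻¹.
Right side:
  C = s·A.
  F = kg⁻¹·m⁻²·s⁴·A².
  Ω = kg·m²·s⁻³·A⁻².
  kat = s⁻¹·mol.
  So kat⁻¹ = s·mol⁻¹.
  Combining: C·F·Ω·s⁻¹·kat⁻¹ = (s·A) · (kg⁻¹·m⁻²·s⁴·A²) · (kg·m²·s⁻³·A⁻²) · s⁻¹ · (s·mol⁻¹) = s²·A·mol⁻¹.
Both reduce to s²·A·mol⁻¹.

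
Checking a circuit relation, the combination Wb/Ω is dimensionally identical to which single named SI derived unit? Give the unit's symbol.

Ω = V/A (resistance = voltage per current),
    = kg·m²·s⁻³·A⁻².
So Ω⁻¹ = kg⁻¹·m⁻²·s³·A².
Wb = V·s (flux: a volt is a weber per second),
    = kg·m²·s⁻²·A⁻¹.
Combining: Ω⁻¹·Wb = (kg⁻¹·m⁻²·s³·A²) · (kg·m²·s⁻²·A⁻¹) = s·A.
s·A is the base-SI form of the coulomb.

C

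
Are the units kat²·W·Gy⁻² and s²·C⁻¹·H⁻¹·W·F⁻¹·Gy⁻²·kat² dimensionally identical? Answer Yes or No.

No

Left side:
  kat = s⁻¹·mol.
  So kat² = s⁻²·mol².
  W = kg·m²·s⁻³.
  Gy = m²·s⁻².
  So Gy⁻² = m⁻⁴·s⁴.
  Combining: kat²·W·Gy⁻² = (s⁻²·mol²) · (kg·m²·s⁻³) · (m⁻⁴·s⁴) = kg·m⁻²·s⁻¹·mol².
Right side:
  C = A·s = s·A (charge = current × time).
  So C⁻¹ = s⁻¹·A⁻¹.
  H = Wb/A (inductance = flux per current),
      = kg·m²·s⁻²·A⁻².
  So H⁻¹ = kg⁻¹·m⁻²·s²·A².
  W = J/s (power = energy per time),
      = kg·m²·s⁻³.
  F = C/V (capacitance = charge per voltage),
      = A·s/(kg·m²·s⁻³·A⁻¹) (substituting C and V),
      = kg⁻¹·m⁻²·s⁴·A².
  So F⁻¹ = kg·m²·s⁻⁴·A⁻².
  Gy = J/kg (absorbed dose = energy per mass),
      = m²·s⁻².
  So Gy⁻² = m⁻⁴·s⁴.
  kat = mol/s = s⁻¹·mol (catalytic activity).
  So kat² = s⁻²·mol².
  Combining: s²·C⁻¹·H⁻¹·W·F⁻¹·Gy⁻²·kat² = s² · (s⁻¹·A⁻¹) · (kg⁻¹·m⁻²·s²·A²) · (kg·m²·s⁻³) · (kg·m²·s⁻⁴·A⁻²) · (m⁻⁴·s⁴) · (s⁻²·mol²) = kg·m⁻²·s⁻²·A⁻¹·mol².
Left is kg·m⁻²·s⁻¹·mol²; right is kg·m⁻²·s⁻²·A⁻¹·mol² — different.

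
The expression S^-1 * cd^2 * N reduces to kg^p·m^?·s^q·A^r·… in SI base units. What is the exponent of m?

S = kg⁻¹·m⁻²·s³·A².
So S⁻¹ = kg·m²·s⁻³·A⁻².
N = kg·m·s⁻².
Combining: S⁻¹·cd²·N = (kg·m²·s⁻³·A⁻²) · cd² · (kg·m·s⁻²) = kg²·m³·s⁻⁵·A⁻²·cd².
The exponent of m is 3.

3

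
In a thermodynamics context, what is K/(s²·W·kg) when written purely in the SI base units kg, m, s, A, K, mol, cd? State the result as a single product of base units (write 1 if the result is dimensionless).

kg⁻²·m⁻²·s·K

W = kg·m²·s⁻³.
So W⁻¹ = kg⁻¹·m⁻²·s³.
Combining: s⁻²·W⁻¹·K·kg⁻¹ = s⁻² · (kg⁻¹·m⁻²·s³) · K · kg⁻¹ = kg⁻²·m⁻²·s·K.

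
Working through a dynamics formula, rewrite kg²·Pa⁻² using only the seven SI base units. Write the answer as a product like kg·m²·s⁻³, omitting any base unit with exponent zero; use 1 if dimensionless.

m²·s⁴

Pa = kg·m⁻¹·s⁻².
So Pa⁻² = kg⁻²·m²·s⁴.
Combining: kg²·Pa⁻² = kg² · (kg⁻²·m²·s⁴) = m²·s⁴.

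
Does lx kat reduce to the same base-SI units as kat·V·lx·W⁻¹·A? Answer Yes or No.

Yes

Left side:
  lx = lm/m² (illuminance = luminous flux per area),
      = m⁻²·cd.
  kat = mol/s = s⁻¹·mol (catalytic activity).
  Combining: lx·kat = (m⁻²·cd) · (s⁻¹·mol) = m⁻²·s⁻¹·mol·cd.
Right side:
  kat = mol/s = s⁻¹·mol (catalytic activity).
  V = W/A (potential = power per current),
      = kg·m²·s⁻³·A⁻¹.
  lx = lm/m² (illuminance = luminous flux per area),
      = m⁻²·cd.
  W = J/s (power = energy per time),
      = kg·m²·s⁻³.
  So W⁻¹ = kg⁻¹·m⁻²·s³.
  Combining: kat·V·lx·W⁻¹·A = (s⁻¹·mol) · (kg·m²·s⁻³·A⁻¹) · (m⁻²·cd) · (kg⁻¹·m⁻²·s³) · A = m⁻²·s⁻¹·mol·cd.
Both reduce to m⁻²·s⁻¹·mol·cd.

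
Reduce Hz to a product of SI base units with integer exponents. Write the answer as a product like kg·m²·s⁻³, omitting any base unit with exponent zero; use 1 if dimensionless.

s⁻¹

Hz = 1/s = s⁻¹ (frequency is cycles per second).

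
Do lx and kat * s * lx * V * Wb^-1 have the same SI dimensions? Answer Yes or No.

No

Left side:
  lx = lm/m² (illuminance = luminous flux per area),
      = m⁻²·cd.
Right side:
  kat = s⁻¹·mol.
  lx = m⁻²·cd.
  V = kg·m²·s⁻³·A⁻¹.
  Wb = kg·m²·s⁻²·A⁻¹.
  So Wb⁻¹ = kg⁻¹·m⁻²·s²·A.
  Combining: kat·s·lx·V·Wb⁻¹ = (s⁻¹·mol) · s · (m⁻²·cd) · (kg·m²·s⁻³·A⁻¹) · (kg⁻¹·m⁻²·s²·A) = m⁻²·s⁻¹·mol·cd.
Left is m⁻²·cd; right is m⁻²·s⁻¹·mol·cd — different.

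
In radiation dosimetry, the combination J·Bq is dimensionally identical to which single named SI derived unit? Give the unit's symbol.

W

J = N·m (work = force × distance),
    = kg·m²·s⁻².
Bq = 1/s = s⁻¹ (activity is decays per second).
Combining: J·Bq = (kg·m²·s⁻²) · s⁻¹ = kg·m²·s⁻³.
kg·m²·s⁻³ is the base-SI form of the watt.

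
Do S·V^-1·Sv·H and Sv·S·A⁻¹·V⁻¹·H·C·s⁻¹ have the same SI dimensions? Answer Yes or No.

Left side:
  S = 1/Ω (conductance is reciprocal resistance),
      = kg⁻¹·m⁻²·s³·A².
  V = W/A (potential = power per current),
      = kg·m²·s⁻³·A⁻¹.
  So V⁻¹ = kg⁻¹·m⁻²·s³·A.
  Sv = J/kg (equivalent dose = energy per mass),
      = m²·s⁻².
  H = Wb/A (inductance = flux per current),
      = kg·m²·s⁻²·A⁻².
  Combining: S·V⁻¹·Sv·H = (kg⁻¹·m⁻²·s³·A²) · (kg⁻¹·m⁻²·s³·A) · (m²·s⁻²) · (kg·m²·s⁻²·A⁻²) = kg⁻¹·s²·A.
Right side:
  Sv = J/kg (equivalent dose = energy per mass),
      = m²·s⁻².
  S = 1/Ω (conductance is reciprocal resistance),
      = kg⁻¹·m⁻²·s³·A².
  V = W/A (potential = power per current),
      = kg·m²·s⁻³·A⁻¹.
  So V⁻¹ = kg⁻¹·m⁻²·s³·A.
  H = Wb/A (inductance = flux per current),
      = kg·m²·s⁻²·A⁻².
  C = A·s = s·A (charge = current × time).
  Combining: Sv·S·A⁻¹·V⁻¹·H·C·s⁻¹ = (m²·s⁻²) · (kg⁻¹·m⁻²·s³·A²) · A⁻¹ · (kg⁻¹·m⁻²·s³·A) · (kg·m²·s⁻²·A⁻²) · (s·A) · s⁻¹ = kg⁻¹·s²·A.
Both reduce to kg⁻¹·s²·A.

Yes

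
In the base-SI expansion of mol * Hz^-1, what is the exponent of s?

1

Hz = 1/s = s⁻¹ (frequency is cycles per second).
So Hz⁻¹ = s.
Combining: mol·Hz⁻¹ = mol · s = s·mol.
The exponent of s is 1.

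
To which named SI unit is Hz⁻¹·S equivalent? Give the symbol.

F

Hz = 1/s = s⁻¹ (frequency is cycles per second).
So Hz⁻¹ = s.
S = 1/Ω (conductance is reciprocal resistance),
    = kg⁻¹·m⁻²·s³·A².
Combining: Hz⁻¹·S = s · (kg⁻¹·m⁻²·s³·A²) = kg⁻¹·m⁻²·s⁴·A².
kg⁻¹·m⁻²·s⁴·A² is the base-SI form of the farad.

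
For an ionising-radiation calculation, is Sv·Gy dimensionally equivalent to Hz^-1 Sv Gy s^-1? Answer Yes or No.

Left side:
  Sv = m²·s⁻².
  Gy = m²·s⁻².
  Combining: Sv·Gy = (m²·s⁻²) · (m²·s⁻²) = m⁴·s⁻⁴.
Right side:
  Hz = 1/s = s⁻¹ (frequency is cycles per second).
  So Hz⁻¹ = s.
  Sv = J/kg (equivalent dose = energy per mass),
      = m²·s⁻².
  Gy = J/kg (absorbed dose = energy per mass),
      = m²·s⁻².
  Combining: Hz⁻¹·Sv·Gy·s⁻¹ = s · (m²·s⁻²) · (m²·s⁻²) · s⁻¹ = m⁴·s⁻⁴.
Both reduce to m⁴·s⁻⁴.

Yes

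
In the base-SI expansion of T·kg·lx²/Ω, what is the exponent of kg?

1

T = Wb/m² (flux density = flux per area),
    = kg·s⁻²·A⁻¹.
Ω = V/A (resistance = voltage per current),
    = kg·m²·s⁻³·A⁻².
So Ω⁻¹ = kg⁻¹·m⁻²·s³·A².
lx = lm/m² (illuminance = luminous flux per area),
    = m⁻²·cd.
So lx² = m⁻⁴·cd².
Combining: T·kg·Ω⁻¹·lx² = (kg·s⁻²·A⁻¹) · kg · (kg⁻¹·m⁻²·s³·A²) · (m⁻⁴·cd²) = kg·m⁻⁶·s·A·cd².
The exponent of kg is 1.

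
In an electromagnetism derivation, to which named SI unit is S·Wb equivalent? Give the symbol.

S = 1/Ω (conductance is reciprocal resistance),
    = kg⁻¹·m⁻²·s³·A².
Wb = V·s (flux: a volt is a weber per second),
    = kg·m²·s⁻²·A⁻¹.
Combining: S·Wb = (kg⁻¹·m⁻²·s³·A²) · (kg·m²·s⁻²·A⁻¹) = s·A.
s·A is the base-SI form of the coulomb.

C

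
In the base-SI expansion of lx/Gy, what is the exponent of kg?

0

lx = m⁻²·cd.
Gy = m²·s⁻².
So Gy⁻¹ = m⁻²·s².
Combining: lx·Gy⁻¹ = (m⁻²·cd) · (m⁻²·s²) = m⁻⁴·s²·cd.
The exponent of kg is 0.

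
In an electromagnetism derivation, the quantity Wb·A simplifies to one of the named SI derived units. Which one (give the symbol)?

J

Wb = V·s (flux: a volt is a weber per second),
    = kg·m²·s⁻²·A⁻¹.
Combining: Wb·A = (kg·m²·s⁻²·A⁻¹) · A = kg·m²·s⁻².
kg·m²·s⁻² is the base-SI form of the joule.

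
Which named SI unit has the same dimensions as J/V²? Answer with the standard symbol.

F

V = kg·m²·s⁻³·A⁻¹.
So V⁻² = kg⁻²·m⁻⁴·s⁶·A².
J = kg·m²·s⁻².
Combining: V⁻²·J = (kg⁻²·m⁻⁴·s⁶·A²) · (kg·m²·s⁻²) = kg⁻¹·m⁻²·s⁴·A².
kg⁻¹·m⁻²·s⁴·A² is the base-SI form of the farad.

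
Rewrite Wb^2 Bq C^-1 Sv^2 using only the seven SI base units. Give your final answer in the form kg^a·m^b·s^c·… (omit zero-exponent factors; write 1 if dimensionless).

kg²·m⁸·s⁻¹⁰·A⁻³

Wb = V·s (flux: a volt is a weber per second),
    = kg·m²·s⁻²·A⁻¹.
So Wb² = kg²·m⁴·s⁻⁴·A⁻².
Bq = 1/s = s⁻¹ (activity is decays per second).
C = A·s = s·A (charge = current × time).
So C⁻¹ = s⁻¹·A⁻¹.
Sv = J/kg (equivalent dose = energy per mass),
    = m²·s⁻².
So Sv² = m⁴·s⁻⁴.
Combining: Wb²·Bq·C⁻¹·Sv² = (kg²·m⁴·s⁻⁴·A⁻²) · s⁻¹ · (s⁻¹·A⁻¹) · (m⁴·s⁻⁴) = kg²·m⁸·s⁻¹⁰·A⁻³.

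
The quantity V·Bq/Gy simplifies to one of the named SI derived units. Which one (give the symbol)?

T

V = W/A (potential = power per current),
    = kg·m²·s⁻³·A⁻¹.
Bq = 1/s = s⁻¹ (activity is decays per second).
Gy = J/kg (absorbed dose = energy per mass),
    = m²·s⁻².
So Gy⁻¹ = m⁻²·s².
Combining: V·Bq·Gy⁻¹ = (kg·m²·s⁻³·A⁻¹) · s⁻¹ · (m⁻²·s²) = kg·s⁻²·A⁻¹.
kg·s⁻²·A⁻¹ is the base-SI form of the tesla.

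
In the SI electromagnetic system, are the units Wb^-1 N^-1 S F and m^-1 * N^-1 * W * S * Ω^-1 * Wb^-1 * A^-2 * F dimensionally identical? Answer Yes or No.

Left side:
  Wb = kg·m²·s⁻²·A⁻¹.
  So Wb⁻¹ = kg⁻¹·m⁻²·s²·A.
  N = kg·m·s⁻².
  So N⁻¹ = kg⁻¹·m⁻¹·s².
  S = kg⁻¹·m⁻²·s³·A².
  F = kg⁻¹·m⁻²·s⁴·A².
  Combining: Wb⁻¹·N⁻¹·S·F = (kg⁻¹·m⁻²·s²·A) · (kg⁻¹·m⁻¹·s²) · (kg⁻¹·m⁻²·s³·A²) · (kg⁻¹·m⁻²·s⁴·A²) = kg⁻⁴·m⁻⁷·s¹¹·A⁵.
Right side:
  N = kg·m·s⁻².
  So N⁻¹ = kg⁻¹·m⁻¹·s².
  W = kg·m²·s⁻³.
  S = kg⁻¹·m⁻²·s³·A².
  Ω = kg·m²·s⁻³·A⁻².
  So Ω⁻¹ = kg⁻¹·m⁻²·s³·A².
  Wb = kg·m²·s⁻²·A⁻¹.
  So Wb⁻¹ = kg⁻¹·m⁻²·s²·A.
  F = kg⁻¹·m⁻²·s⁴·A².
  Combining: m⁻¹·N⁻¹·W·S·Ω⁻¹·Wb⁻¹·A⁻²·F = m⁻¹ · (kg⁻¹·m⁻¹·s²) · (kg·m²·s⁻³) · (kg⁻¹·m⁻²·s³·A²) · (kg⁻¹·m⁻²·s³·A²) · (kg⁻¹·m⁻²·s²·A) · A⁻² · (kg⁻¹·m⁻²·s⁴·A²) = kg⁻⁴·m⁻⁸·s¹¹·A⁵.
Left is kg⁻⁴·m⁻⁷·s¹¹·A⁵; right is kg⁻⁴·m⁻⁸·s¹¹·A⁵ — different.

No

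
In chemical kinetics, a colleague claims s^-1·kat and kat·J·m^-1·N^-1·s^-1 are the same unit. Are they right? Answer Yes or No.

Left side:
  kat = mol/s = s⁻¹·mol (catalytic activity).
  Combining: s⁻¹·kat = s⁻¹ · (s⁻¹·mol) = s⁻²·mol.
Right side:
  kat = mol/s = s⁻¹·mol (catalytic activity).
  J = N·m (work = force × distance),
      = kg·m²·s⁻².
  N = kg·m/s² = kg·m·s⁻² (force = mass × acceleration).
  So N⁻¹ = kg⁻¹·m⁻¹·s².
  Combining: kat·J·m⁻¹·N⁻¹·s⁻¹ = (s⁻¹·mol) · (kg·m²·s⁻²) · m⁻¹ · (kg⁻¹·m⁻¹·s²) · s⁻¹ = s⁻²·mol.
Both reduce to s⁻²·mol.

Yes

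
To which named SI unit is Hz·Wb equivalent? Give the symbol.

Hz = s⁻¹.
Wb = kg·m²·s⁻²·A⁻¹.
Combining: Hz·Wb = s⁻¹ · (kg·m²·s⁻²·A⁻¹) = kg·m²·s⁻³·A⁻¹.
kg·m²·s⁻³·A⁻¹ is the base-SI form of the volt.

V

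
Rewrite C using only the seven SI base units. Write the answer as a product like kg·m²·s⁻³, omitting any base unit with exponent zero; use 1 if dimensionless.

s·A

C = s·A.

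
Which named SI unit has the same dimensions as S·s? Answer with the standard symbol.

F

S = kg⁻¹·m⁻²·s³·A².
Combining: S·s = (kg⁻¹·m⁻²·s³·A²) · s = kg⁻¹·m⁻²·s⁴·A².
kg⁻¹·m⁻²·s⁴·A² is the base-SI form of the farad.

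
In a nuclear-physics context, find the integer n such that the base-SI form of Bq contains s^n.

Bq = s⁻¹.
The exponent of s is -1.

-1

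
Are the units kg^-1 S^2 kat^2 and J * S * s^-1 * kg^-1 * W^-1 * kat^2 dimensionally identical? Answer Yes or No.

No

Left side:
  S = kg⁻¹·m⁻²·s³·A².
  So S² = kg⁻²·m⁻⁴·s⁶·A⁴.
  kat = s⁻¹·mol.
  So kat² = s⁻²·mol².
  Combining: kg⁻¹·S²·kat² = kg⁻¹ · (kg⁻²·m⁻⁴·s⁶·A⁴) · (s⁻²·mol²) = kg⁻³·m⁻⁴·s⁴·A⁴·mol².
Right side:
  J = kg·m²·s⁻².
  S = kg⁻¹·m⁻²·s³·A².
  W = kg·m²·s⁻³.
  So W⁻¹ = kg⁻¹·m⁻²·s³.
  kat = s⁻¹·mol.
  So kat² = s⁻²·mol².
  Combining: J·S·s⁻¹·kg⁻¹·W⁻¹·kat² = (kg·m²·s⁻²) · (kg⁻¹·m⁻²·s³·A²) · s⁻¹ · kg⁻¹ · (kg⁻¹·m⁻²·s³) · (s⁻²·mol²) = kg⁻²·m⁻²·s·A²·mol².
Left is kg⁻³·m⁻⁴·s⁴·A⁴·mol²; right is kg⁻²·m⁻²·s·A²·mol² — different.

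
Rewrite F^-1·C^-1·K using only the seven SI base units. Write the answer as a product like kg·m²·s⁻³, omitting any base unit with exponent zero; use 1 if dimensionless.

kg·m²·s⁻⁵·A⁻³·K

F = C/V (capacitance = charge per voltage),
    = A·s/(kg·m²·s⁻³·A⁻¹) (substituting C and V),
    = kg⁻¹·m⁻²·s⁴·A².
So F⁻¹ = kg·m²·s⁻⁴·A⁻².
C = A·s = s·A (charge = current × time).
So C⁻¹ = s⁻¹·A⁻¹.
Combining: F⁻¹·C⁻¹·K = (kg·m²·s⁻⁴·A⁻²) · (s⁻¹·A⁻¹) · K = kg·m²·s⁻⁵·A⁻³·K.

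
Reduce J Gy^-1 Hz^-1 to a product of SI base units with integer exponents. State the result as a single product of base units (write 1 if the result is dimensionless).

kg·s

J = kg·m²·s⁻².
Gy = m²·s⁻².
So Gy⁻¹ = m⁻²·s².
Hz = s⁻¹.
So Hz⁻¹ = s.
Combining: J·Gy⁻¹·Hz⁻¹ = (kg·m²·s⁻²) · (m⁻²·s²) · s = kg·s.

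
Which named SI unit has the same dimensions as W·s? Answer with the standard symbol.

W = kg·m²·s⁻³.
Combining: W·s = (kg·m²·s⁻³) · s = kg·m²·s⁻².
kg·m²·s⁻² is the base-SI form of the joule.

J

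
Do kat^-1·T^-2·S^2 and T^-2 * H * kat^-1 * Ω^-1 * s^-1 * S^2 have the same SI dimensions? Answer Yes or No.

Yes

Left side:
  kat = mol/s = s⁻¹·mol (catalytic activity).
  So kat⁻¹ = s·mol⁻¹.
  T = Wb/m² (flux density = flux per area),
      = kg·s⁻²·A⁻¹.
  So T⁻² = kg⁻²·s⁴·A².
  S = 1/Ω (conductance is reciprocal resistance),
      = kg⁻¹·m⁻²·s³·A².
  So S² = kg⁻²·m⁻⁴·s⁶·A⁴.
  Combining: kat⁻¹·T⁻²·S² = (s·mol⁻¹) · (kg⁻²·s⁴·A²) · (kg⁻²·m⁻⁴·s⁶·A⁴) = kg⁻⁴·m⁻⁴·s¹¹·A⁶·mol⁻¹.
Right side:
  T = Wb/m² (flux density = flux per area),
      = kg·s⁻²·A⁻¹.
  So T⁻² = kg⁻²·s⁴·A².
  H = Wb/A (inductance = flux per current),
      = kg·m²·s⁻²·A⁻².
  kat = mol/s = s⁻¹·mol (catalytic activity).
  So kat⁻¹ = s·mol⁻¹.
  Ω = V/A (resistance = voltage per current),
      = kg·m²·s⁻³·A⁻².
  So Ω⁻¹ = kg⁻¹·m⁻²·s³·A².
  S = 1/Ω (conductance is reciprocal resistance),
      = kg⁻¹·m⁻²·s³·A².
  So S² = kg⁻²·m⁻⁴·s⁶·A⁴.
  Combining: T⁻²·H·kat⁻¹·Ω⁻¹·s⁻¹·S² = (kg⁻²·s⁴·A²) · (kg·m²·s⁻²·A⁻²) · (s·mol⁻¹) · (kg⁻¹·m⁻²·s³·A²) · s⁻¹ · (kg⁻²·m⁻⁴·s⁶·A⁴) = kg⁻⁴·m⁻⁴·s¹¹·A⁶·mol⁻¹.
Both reduce to kg⁻⁴·m⁻⁴·s¹¹·A⁶·mol⁻¹.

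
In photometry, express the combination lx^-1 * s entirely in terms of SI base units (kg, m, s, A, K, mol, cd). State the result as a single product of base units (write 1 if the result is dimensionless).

m²·s·cd⁻¹

lx = lm/m² (illuminance = luminous flux per area),
    = m⁻²·cd.
So lx⁻¹ = m²·cd⁻¹.
Combining: lx⁻¹·s = (m²·cd⁻¹) · s = m²·s·cd⁻¹.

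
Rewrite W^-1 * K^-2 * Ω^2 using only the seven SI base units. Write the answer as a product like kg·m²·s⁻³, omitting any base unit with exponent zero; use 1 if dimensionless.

kg·m²·s⁻³·A⁻⁴·K⁻²

W = J/s (power = energy per time),
    = kg·m²·s⁻³.
So W⁻¹ = kg⁻¹·m⁻²·s³.
Ω = V/A (resistance = voltage per current),
    = kg·m²·s⁻³·A⁻².
So Ω² = kg²·m⁴·s⁻⁶·A⁻⁴.
Combining: W⁻¹·K⁻²·Ω² = (kg⁻¹·m⁻²·s³) · K⁻² · (kg²·m⁴·s⁻⁶·A⁻⁴) = kg·m²·s⁻³·A⁻⁴·K⁻².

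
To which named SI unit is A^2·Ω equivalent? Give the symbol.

Ω = V/A (resistance = voltage per current),
    = kg·m²·s⁻³·A⁻².
Combining: A²·Ω = A² · (kg·m²·s⁻³·A⁻²) = kg·m²·s⁻³.
kg·m²·s⁻³ is the base-SI form of the watt.

W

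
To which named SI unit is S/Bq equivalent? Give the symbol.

F

Bq = 1/s = s⁻¹ (activity is decays per second).
So Bq⁻¹ = s.
S = 1/Ω (conductance is reciprocal resistance),
    = kg⁻¹·m⁻²·s³·A².
Combining: Bq⁻¹·S = s · (kg⁻¹·m⁻²·s³·A²) = kg⁻¹·m⁻²·s⁴·A².
kg⁻¹·m⁻²·s⁴·A² is the base-SI form of the farad.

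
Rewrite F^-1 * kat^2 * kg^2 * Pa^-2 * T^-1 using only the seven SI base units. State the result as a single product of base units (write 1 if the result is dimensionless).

m⁴·A⁻¹·mol²

F = C/V (capacitance = charge per voltage),
    = A·s/(kg·m²·s⁻³·A⁻¹) (substituting C and V),
    = kg⁻¹·m⁻²·s⁴·A².
So F⁻¹ = kg·m²·s⁻⁴·A⁻².
kat = mol/s = s⁻¹·mol (catalytic activity).
So kat² = s⁻²·mol².
Pa = N/m² (pressure = force per area),
    = kg·m⁻¹·s⁻².
So Pa⁻² = kg⁻²·m²·s⁴.
T = Wb/m² (flux density = flux per area),
    = kg·s⁻²·A⁻¹.
So T⁻¹ = kg⁻¹·s²·A.
Combining: F⁻¹·kat²·kg²·Pa⁻²·T⁻¹ = (kg·m²·s⁻⁴·A⁻²) · (s⁻²·mol²) · kg² · (kg⁻²·m²·s⁴) · (kg⁻¹·s²·A) = m⁴·A⁻¹·mol².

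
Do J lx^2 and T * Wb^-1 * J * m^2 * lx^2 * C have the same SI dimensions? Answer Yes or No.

No

Left side:
  J = N·m (work = force × distance),
      = kg·m²·s⁻².
  lx = lm/m² (illuminance = luminous flux per area),
      = m⁻²·cd.
  So lx² = m⁻⁴·cd².
  Combining: J·lx² = (kg·m²·s⁻²) · (m⁻⁴·cd²) = kg·m⁻²·s⁻²·cd².
Right side:
  T = kg·s⁻²·A⁻¹.
  Wb = kg·m²·s⁻²·A⁻¹.
  So Wb⁻¹ = kg⁻¹·m⁻²·s²·A.
  J = kg·m²·s⁻².
  lx = m⁻²·cd.
  So lx² = m⁻⁴·cd².
  C = s·A.
  Combining: T·Wb⁻¹·J·m²·lx²·C = (kg·s⁻²·A⁻¹) · (kg⁻¹·m⁻²·s²·A) · (kg·m²·s⁻²) · m² · (m⁻⁴·cd²) · (s·A) = kg·m⁻²·s⁻¹·A·cd².
Left is kg·m⁻²·s⁻²·cd²; right is kg·m⁻²·s⁻¹·A·cd² — different.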